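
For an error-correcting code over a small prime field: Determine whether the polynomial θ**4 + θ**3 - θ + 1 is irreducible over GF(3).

Yes

Write f(θ) = θ**4 + θ**3 - θ + 1.
Check for roots in GF(3): f(0) = 1; f(1) = 2; f(2) = 2.
No roots, so no linear factors.
Monic irreducibles of degree 2 over GF(3): θ**2 + 1, θ**2 + θ - 1, θ**2 - θ - 1.
None of them divide f (all give nonzero remainder).
No irreducible factor of degree ≤ 2 exists, so f is irreducible over GF(3).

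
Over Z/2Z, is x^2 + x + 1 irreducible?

Yes

Write g(x) = x^2 + x + 1.
Check for roots in Z/2Z: g(0) = 1; g(1) = 1.
No roots. A degree-2 polynomial over a field with no linear factor is irreducible.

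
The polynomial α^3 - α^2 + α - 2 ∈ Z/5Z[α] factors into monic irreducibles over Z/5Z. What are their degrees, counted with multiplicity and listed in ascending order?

1, 2

Write g(α) = α^3 - α^2 + α - 2.
Roots in Z/5Z: g(0) = 3; g(1) = 4; g(2) = 4; g(3) = 4; g(4) = 0 → root.
Linear factors from roots: (α + 1).
Complete factorization: g(α) = (α + 1)·(α^2 - 2α - 2).
Factor degrees with multiplicity: 1 + 2 = 3.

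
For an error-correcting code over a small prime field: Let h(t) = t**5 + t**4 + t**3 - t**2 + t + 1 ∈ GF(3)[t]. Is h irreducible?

Yes

Check for roots in GF(3): h(0) = 1; h(1) = 1; h(2) = 1.
No roots, so no linear factors.
Monic irreducibles of degree 2 over GF(3): t**2 + 1, t**2 + t - 1, t**2 - t - 1.
None of them divide h (all give nonzero remainder).
No irreducible factor of degree ≤ 2 exists, so h is irreducible over GF(3).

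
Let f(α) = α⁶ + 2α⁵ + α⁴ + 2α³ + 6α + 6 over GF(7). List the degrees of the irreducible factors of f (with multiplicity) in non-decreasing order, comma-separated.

6

Complete factorization: f(α) = (α⁶ + 2α⁵ + α⁴ + 2α³ + 6α + 6).
Factor degrees with multiplicity: 6 = 6.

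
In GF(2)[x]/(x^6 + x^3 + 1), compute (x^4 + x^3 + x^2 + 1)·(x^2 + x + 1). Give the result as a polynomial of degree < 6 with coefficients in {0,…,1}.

x^4 + x^3 + x

Multiply in GF(2)[x]: (x^4 + x^3 + x^2 + 1)·(x^2 + x + 1) = x^6 + x^4 + x + 1.
Reduce using x^6 ≡ x^3 + 1 (mod x^6 + x^3 + 1).
Reduced: x^4 + x^3 + x.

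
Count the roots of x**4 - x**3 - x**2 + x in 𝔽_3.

3

Write f(x) = x**4 - x**3 - x**2 + x.
Evaluate at each of the 3 elements of 𝔽_3:
f(0) = 0 → root; f(1) = 0 → root; f(2) = 0 → root.
Roots: {0, 1, 2}.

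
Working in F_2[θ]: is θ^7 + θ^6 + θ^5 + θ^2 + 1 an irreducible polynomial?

Yes

Write m(θ) = θ^7 + θ^6 + θ^5 + θ^2 + 1.
Check for roots in F_2: m(0) = 1; m(1) = 1.
No roots, so no linear factors.
Monic irreducibles of degree 2 over GF(2): θ^2 + θ + 1.
None of them divide m (all give nonzero remainder).
Monic irreducibles of degree 3 over GF(2): θ^3 + θ + 1, θ^3 + θ^2 + 1.
None of them divide m (all give nonzero remainder).
No irreducible factor of degree ≤ 3 exists, so m is irreducible over GF(2).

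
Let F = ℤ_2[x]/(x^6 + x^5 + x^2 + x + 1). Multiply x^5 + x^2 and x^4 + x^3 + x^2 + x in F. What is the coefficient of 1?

1

Multiply in ℤ_2[x]: (x^5 + x^2)·(x^4 + x^3 + x^2 + x) = x^9 + x^8 + x^7 + x^5 + x^4 + x^3.
Reduce using x^6 ≡ x^5 + x^2 + x + 1 (mod x^6 + x^5 + x^2 + x + 1).
Reduced: x^5 + x^3 + 1.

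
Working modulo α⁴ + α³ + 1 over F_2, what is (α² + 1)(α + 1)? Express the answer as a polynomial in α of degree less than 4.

Multiply in F_2[α]: (α² + 1)·(α + 1) = α³ + α² + α + 1.
Reduced: α³ + α² + α + 1.

α^3 + α^2 + α + 1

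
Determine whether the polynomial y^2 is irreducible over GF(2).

Write P(y) = y^2.
Check for roots in GF(2): P(0) = 0 → root; P(1) = 1.
P(0) = 0, so (y) divides P(y); P is reducible.

No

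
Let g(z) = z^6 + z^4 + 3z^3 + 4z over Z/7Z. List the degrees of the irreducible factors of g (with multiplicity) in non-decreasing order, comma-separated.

1, 1, 1, 3

Linear factors from roots: (z), (z + 5), (z + 4).
Complete factorization: g(z) = (z)·(z + 4)·(z + 5)·(z^3 + 5z^2 + 6z + 3).
Factor degrees with multiplicity: 1 + 1 + 1 + 3 = 6.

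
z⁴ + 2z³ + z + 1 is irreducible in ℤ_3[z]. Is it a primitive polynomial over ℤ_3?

No

Write f(z) = z⁴ + 2z³ + z + 1.
|GF(3^4)^×| = 3^4 − 1 = 80. Prime factorization: 80 = 2^4·5.
f is primitive ⇔ z has order 80 in GF(3)[z]/(f), i.e. z^(80/q) ≠ 1 for each prime q | 80.
z^(40) mod f = 1
z^(16) mod f = 2z² + 2z + 1.
Since z^(40) = 1, the order of z divides 40 < 80; not primitive.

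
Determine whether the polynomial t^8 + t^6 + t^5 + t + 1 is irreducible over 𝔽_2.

Yes

Write P(t) = t^8 + t^6 + t^5 + t + 1.
Check for roots in 𝔽_2: P(0) = 1; P(1) = 1.
No roots, so no linear factors.
Monic irreducibles of degree 2 over GF(2): t^2 + t + 1.
None of them divide P (all give nonzero remainder).
Monic irreducibles of degree 3 over GF(2): t^3 + t + 1, t^3 + t^2 + 1.
None of them divide P (all give nonzero remainder).
Monic irreducibles of degree 4 over GF(2): t^4 + t + 1, t^4 + t^3 + 1, t^4 + t^3 + t^2 + t + 1.
None of them divide P (all give nonzero remainder).
No irreducible factor of degree ≤ 4 exists, so P is irreducible over GF(2).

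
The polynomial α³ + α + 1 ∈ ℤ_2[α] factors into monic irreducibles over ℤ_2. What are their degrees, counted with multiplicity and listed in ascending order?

3

Write f(α) = α³ + α + 1.
Roots in ℤ_2: f(0) = 1; f(1) = 1.
Complete factorization: f(α) = (α³ + α + 1).
Factor degrees with multiplicity: 3 = 3.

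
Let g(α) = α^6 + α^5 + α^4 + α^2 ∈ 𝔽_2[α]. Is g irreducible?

Check for roots in 𝔽_2: g(0) = 0 → root; g(1) = 0 → root.
g(0) = 0, so (α) divides g(α); g is reducible.

No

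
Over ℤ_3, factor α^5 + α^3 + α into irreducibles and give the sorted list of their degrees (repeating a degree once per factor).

1, 1, 1, 1, 1

Write g(α) = α^5 + α^3 + α.
Roots in ℤ_3: g(0) = 0 → root; g(1) = 0 → root; g(2) = 0 → root.
Linear factors from roots: (α), (α + 2), (α + 1).
Complete factorization: g(α) = (α)·(α + 1)^2·(α + 2)^2.
Factor degrees with multiplicity: 1 + 1 + 1 + 1 + 1 = 5.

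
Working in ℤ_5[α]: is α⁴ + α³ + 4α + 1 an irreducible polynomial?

Yes

Write m(α) = α⁴ + α³ + 4α + 1.
Check for roots in ℤ_5: m(0) = 1; m(1) = 2; m(2) = 3; m(3) = 1; m(4) = 2.
No roots, so no linear factors.
Degree-2 irreducible divisors: test the 10 monic irreducibles of degree 2 over GF(5).
None of them divide m (all give nonzero remainder).
No irreducible factor of degree ≤ 2 exists, so m is irreducible over GF(5).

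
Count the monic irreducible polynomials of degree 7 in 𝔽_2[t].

18

Gauss's count: N_{2}(7) = (1/7) Σ_{d|7} μ(7/d)·2^d.
Divisors of 7: 1, 7; μ(7/d) for each: -1, 1.
Σ = − 2^1 + 2^7 = 126.
N = 126/7 = 18.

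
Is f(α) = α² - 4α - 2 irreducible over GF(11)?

Yes

Check each element of GF(11) for a root: f(0)=9, f(1)=6, f(2)=5, f(3)=6, f(4)=9, f(5)=3, f(6)=10, f(7)=8, f(8)=8, f(9)=10, f(10)=3.
No roots. A degree-2 polynomial over a field with no linear factor is irreducible.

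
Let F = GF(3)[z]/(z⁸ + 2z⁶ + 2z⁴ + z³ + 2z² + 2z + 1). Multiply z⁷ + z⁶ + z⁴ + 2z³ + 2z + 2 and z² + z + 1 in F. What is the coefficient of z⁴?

1

Multiply in GF(3)[z]: (z⁷ + z⁶ + z⁴ + 2z³ + 2z + 2)·(z² + z + 1) = z⁹ + 2z⁸ + 2z⁷ + 2z⁶ + z³ + z² + z + 2.
Reduce using z⁸ ≡ z⁶ + z⁴ + 2z³ + z² + z + 2 (mod z⁸ + 2z⁶ + 2z⁴ + z³ + 2z² + 2z + 1).
Reduced: z⁶ + z⁵ + z⁴ + z² + 2z.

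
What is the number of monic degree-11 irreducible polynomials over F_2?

By the necklace-counting formula, N_2(11) = (1/11) Σ_{d|11} μ(11/d)·2^d.
Divisors of 11: 1, 11; μ(11/d) for each: -1, 1.
Σ = − 2^1 + 2^11 = 2046.
N = 2046/11 = 186.

186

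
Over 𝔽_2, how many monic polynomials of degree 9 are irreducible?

56

Gauss's count: N_{2}(9) = (1/9) Σ_{d|9} μ(9/d)·2^d.
Divisors of 9: 1, 3, 9; μ(9/d) for each: 0, -1, 1.
Σ = − 2^3 + 2^9 = 504.
N = 504/9 = 56.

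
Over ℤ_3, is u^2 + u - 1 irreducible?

Yes

Write g(u) = u^2 + u - 1.
Check for roots in ℤ_3: g(0) = 2; g(1) = 1; g(2) = 2.
No roots. A degree-2 polynomial over a field with no linear factor is irreducible.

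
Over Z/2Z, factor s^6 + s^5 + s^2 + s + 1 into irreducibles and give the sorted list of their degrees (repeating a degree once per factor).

6

Write h(s) = s^6 + s^5 + s^2 + s + 1.
Roots in Z/2Z: h(0) = 1; h(1) = 1.
Complete factorization: h(s) = (s^6 + s^5 + s^2 + s + 1).
Factor degrees with multiplicity: 6 = 6.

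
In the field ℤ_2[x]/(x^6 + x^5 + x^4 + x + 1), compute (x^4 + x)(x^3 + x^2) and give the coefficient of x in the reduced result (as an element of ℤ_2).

Multiply in ℤ_2[x]: (x^4 + x)·(x^3 + x^2) = x^7 + x^6 + x^4 + x^3.
Reduce using x^6 ≡ x^5 + x^4 + x + 1 (mod x^6 + x^5 + x^4 + x + 1).
Reduced: x^5 + x^4 + x^3 + x^2 + x.

1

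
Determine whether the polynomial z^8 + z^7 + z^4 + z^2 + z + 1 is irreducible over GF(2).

Write m(z) = z^8 + z^7 + z^4 + z^2 + z + 1.
Check for roots in GF(2): m(0) = 1; m(1) = 0 → root.
m(1) = 0, so (z − 1) divides m(z); m is reducible.

No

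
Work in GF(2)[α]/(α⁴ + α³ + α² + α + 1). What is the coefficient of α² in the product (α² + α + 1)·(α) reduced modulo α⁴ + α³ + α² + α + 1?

1

Multiply in GF(2)[α]: (α² + α + 1)·(α) = α³ + α² + α.
Reduced: α³ + α² + α.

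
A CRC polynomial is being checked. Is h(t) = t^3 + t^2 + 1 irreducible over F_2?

Yes

Check for roots in F_2: h(0) = 1; h(1) = 1.
No roots. A degree-3 polynomial over a field with no linear factor is irreducible.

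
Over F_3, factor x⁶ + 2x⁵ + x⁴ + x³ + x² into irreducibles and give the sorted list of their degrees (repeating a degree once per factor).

Write h(x) = x⁶ + 2x⁵ + x⁴ + x³ + x².
Roots in F_3: h(0) = 0 → root; h(1) = 0 → root; h(2) = 0 → root.
Linear factors from roots: (x), (x + 2), (x + 1).
Complete factorization: h(x) = (x + 1)·(x + 2)·(x)^2·(x² + 2x + 2).
Factor degrees with multiplicity: 1 + 1 + 1 + 1 + 2 = 6.

1, 1, 1, 1, 2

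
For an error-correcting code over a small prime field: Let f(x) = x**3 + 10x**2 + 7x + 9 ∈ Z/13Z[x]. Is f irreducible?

Check each element of Z/13Z for a root: f(0)=9, f(1)=1, f(2)=6, f(3)=4, f(4)=1, f(5)=3, f(6)=3, f(7)=7, f(8)=8, f(9)=12, f(10)=12, f(11)=1, f(12)=11.
No roots. A degree-3 polynomial over a field with no linear factor is irreducible.

Yes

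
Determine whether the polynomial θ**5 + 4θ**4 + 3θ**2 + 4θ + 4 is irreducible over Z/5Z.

No

Write m(θ) = θ**5 + 4θ**4 + 3θ**2 + 4θ + 4.
Check for roots in Z/5Z: m(0) = 4; m(1) = 1; m(2) = 0 → root; m(3) = 0 → root; m(4) = 1.
m(2) = 0, so (θ − 2) divides m(θ); m is reducible.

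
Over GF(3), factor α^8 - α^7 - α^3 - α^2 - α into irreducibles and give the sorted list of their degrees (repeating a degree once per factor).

1, 1, 1, 2, 3

Write g(α) = α^8 - α^7 - α^3 - α^2 - α.
Roots in GF(3): g(0) = 0 → root; g(1) = 0 → root; g(2) = 0 → root.
Linear factors from roots: (α), (α - 1), (α + 1).
Complete factorization: g(α) = (α)·(α + 1)·(α - 1)·(α^2 + α - 1)·(α^3 + α^2 + α - 1).
Factor degrees with multiplicity: 1 + 1 + 1 + 2 + 3 = 8.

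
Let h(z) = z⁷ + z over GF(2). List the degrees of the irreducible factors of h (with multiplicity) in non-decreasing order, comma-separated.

Roots in GF(2): h(0) = 0 → root; h(1) = 0 → root.
Linear factors from roots: (z), (z + 1).
Complete factorization: h(z) = (z)·(z + 1)^2·(z² + z + 1)^2.
Factor degrees with multiplicity: 1 + 1 + 1 + 2 + 2 = 7.

1, 1, 1, 2, 2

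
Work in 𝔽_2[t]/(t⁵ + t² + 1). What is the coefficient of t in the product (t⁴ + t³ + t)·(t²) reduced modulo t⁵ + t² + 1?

1

Multiply in 𝔽_2[t]: (t⁴ + t³ + t)·(t²) = t⁶ + t⁵ + t³.
Reduce using t⁵ ≡ t² + 1 (mod t⁵ + t² + 1).
Reduced: t² + t + 1.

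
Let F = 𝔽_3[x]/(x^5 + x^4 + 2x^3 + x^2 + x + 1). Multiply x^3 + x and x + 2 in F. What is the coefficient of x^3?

2

Multiply in 𝔽_3[x]: (x^3 + x)·(x + 2) = x^4 + 2x^3 + x^2 + 2x.
Reduced: x^4 + 2x^3 + x^2 + 2x.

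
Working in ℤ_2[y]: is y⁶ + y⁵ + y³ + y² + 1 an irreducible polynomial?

Yes

Write h(y) = y⁶ + y⁵ + y³ + y² + 1.
Check for roots in ℤ_2: h(0) = 1; h(1) = 1.
No roots, so no linear factors.
Monic irreducibles of degree 2 over GF(2): y² + y + 1.
None of them divide h (all give nonzero remainder).
Monic irreducibles of degree 3 over GF(2): y³ + y + 1, y³ + y² + 1.
None of them divide h (all give nonzero remainder).
No irreducible factor of degree ≤ 3 exists, so h is irreducible over GF(2).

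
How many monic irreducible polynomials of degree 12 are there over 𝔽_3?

44220

The number of monic irreducibles of degree 12 over GF(3) is (1/12)·Σ_{d∣12} μ(12/d) 3^d.
Divisors of 12: 1, 2, 3, 4, 6, 12; μ(12/d) for each: 0, 1, 0, -1, -1, 1.
Σ = 3^2 − 3^4 − 3^6 + 3^12 = 530640.
N = 530640/12 = 44220.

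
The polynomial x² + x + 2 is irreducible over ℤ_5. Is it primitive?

Yes

Write f(x) = x² + x + 2.
|GF(5^2)^×| = 5^2 − 1 = 24. Prime factorization: 24 = 2^3·3.
f is primitive ⇔ x has order 24 in GF(5)[x]/(f), i.e. x^(24/q) ≠ 1 for each prime q | 24.
x^(12) mod f = 4.
x^(8) mod f = 3x + 1.
None equal 1, so x has full order 24; f is primitive.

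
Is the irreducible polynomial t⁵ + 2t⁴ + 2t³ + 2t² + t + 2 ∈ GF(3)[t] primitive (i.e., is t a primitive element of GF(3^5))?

No

Write f(t) = t⁵ + 2t⁴ + 2t³ + 2t² + t + 2.
|GF(3^5)^×| = 3^5 − 1 = 242. Prime factorization: 242 = 2·11^2.
f is primitive ⇔ t has order 242 in GF(3)[t]/(f), i.e. t^(242/q) ≠ 1 for each prime q | 242.
t^(121) mod f = 1
t^(22) mod f = t⁴ + t² + 2t.
Since t^(121) = 1, the order of t divides 121 < 242; not primitive.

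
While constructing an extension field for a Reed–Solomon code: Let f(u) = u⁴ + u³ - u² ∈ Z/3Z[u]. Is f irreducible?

No

Check for roots in Z/3Z: f(0) = 0 → root; f(1) = 1; f(2) = 2.
f(0) = 0, so (u) divides f(u); f is reducible.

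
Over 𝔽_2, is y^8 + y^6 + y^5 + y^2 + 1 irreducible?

Write m(y) = y^8 + y^6 + y^5 + y^2 + 1.
Check for roots in 𝔽_2: m(0) = 1; m(1) = 1.
No roots, so no linear factors.
Monic irreducibles of degree 2 over GF(2): y^2 + y + 1.
None of them divide m (all give nonzero remainder).
Monic irreducibles of degree 3 over GF(2): y^3 + y + 1, y^3 + y^2 + 1.
None of them divide m (all give nonzero remainder).
Monic irreducibles of degree 4 over GF(2): y^4 + y + 1, y^4 + y^3 + 1, y^4 + y^3 + y^2 + y + 1.
None of them divide m (all give nonzero remainder).
No irreducible factor of degree ≤ 4 exists, so m is irreducible over GF(2).

Yes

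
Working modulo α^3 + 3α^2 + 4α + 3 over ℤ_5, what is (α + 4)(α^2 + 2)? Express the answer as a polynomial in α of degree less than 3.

α^2 + 3α

Multiply in ℤ_5[α]: (α + 4)·(α^2 + 2) = α^3 + 4α^2 + 2α + 3.
Reduce using α^3 ≡ 2α^2 + α + 2 (mod α^3 + 3α^2 + 4α + 3).
Reduced: α^2 + 3α.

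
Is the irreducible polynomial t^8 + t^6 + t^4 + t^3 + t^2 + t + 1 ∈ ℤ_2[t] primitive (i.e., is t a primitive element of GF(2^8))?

Write f(t) = t^8 + t^6 + t^4 + t^3 + t^2 + t + 1.
|GF(2^8)^×| = 2^8 − 1 = 255. Prime factorization: 255 = 3·5·17.
f is primitive ⇔ t has order 255 in GF(2)[t]/(f), i.e. t^(255/q) ≠ 1 for each prime q | 255.
t^(85) mod f = t^4 + t^3 + t.
t^(51) mod f = t^6 + t^3.
t^(15) mod f = t^6 + t + 1.
None equal 1, so t has full order 255; f is primitive.

Yes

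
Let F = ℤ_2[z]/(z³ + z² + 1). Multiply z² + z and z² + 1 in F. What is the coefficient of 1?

0

Multiply in ℤ_2[z]: (z² + z)·(z² + 1) = z⁴ + z³ + z² + z.
Reduce using z³ ≡ z² + 1 (mod z³ + z² + 1).
Reduced: z².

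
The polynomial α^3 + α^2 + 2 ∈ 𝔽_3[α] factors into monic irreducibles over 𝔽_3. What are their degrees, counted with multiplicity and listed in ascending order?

Write h(α) = α^3 + α^2 + 2.
Roots in 𝔽_3: h(0) = 2; h(1) = 1; h(2) = 2.
Complete factorization: h(α) = (α^3 + α^2 + 2).
Factor degrees with multiplicity: 3 = 3.

3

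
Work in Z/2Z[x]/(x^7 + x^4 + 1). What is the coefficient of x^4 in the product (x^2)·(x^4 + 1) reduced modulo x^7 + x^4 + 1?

0

Multiply in Z/2Z[x]: (x^2)·(x^4 + 1) = x^6 + x^2.
Reduced: x^6 + x^2.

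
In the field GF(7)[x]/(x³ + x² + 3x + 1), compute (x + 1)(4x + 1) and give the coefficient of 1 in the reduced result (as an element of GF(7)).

Multiply in GF(7)[x]: (x + 1)·(4x + 1) = 4x² + 5x + 1.
Reduced: 4x² + 5x + 1.

1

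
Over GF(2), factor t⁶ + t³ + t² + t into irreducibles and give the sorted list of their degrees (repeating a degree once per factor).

Write h(t) = t⁶ + t³ + t² + t.
Roots in GF(2): h(0) = 0 → root; h(1) = 0 → root.
Linear factors from roots: (t), (t + 1).
Complete factorization: h(t) = (t)·(t + 1)^2·(t³ + t + 1).
Factor degrees with multiplicity: 1 + 1 + 1 + 3 = 6.

1, 1, 1, 3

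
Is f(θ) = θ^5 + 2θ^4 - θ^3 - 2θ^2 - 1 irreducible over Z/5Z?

Yes

Check for roots in Z/5Z: f(0) = 4; f(1) = 4; f(2) = 2; f(3) = 4; f(4) = 4.
No roots, so no linear factors.
Degree-2 irreducible divisors: test the 10 monic irreducibles of degree 2 over GF(5).
None of them divide f (all give nonzero remainder).
No irreducible factor of degree ≤ 2 exists, so f is irreducible over GF(5).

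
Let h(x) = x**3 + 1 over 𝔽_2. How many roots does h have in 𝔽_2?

Evaluate at each of the 2 elements of 𝔽_2:
h(0) = 1; h(1) = 0 → root.
Roots: {1}.

1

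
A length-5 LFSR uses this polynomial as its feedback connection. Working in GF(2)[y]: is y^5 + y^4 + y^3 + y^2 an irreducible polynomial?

No

Write P(y) = y^5 + y^4 + y^3 + y^2.
Check for roots in GF(2): P(0) = 0 → root; P(1) = 0 → root.
P(0) = 0, so (y) divides P(y); P is reducible.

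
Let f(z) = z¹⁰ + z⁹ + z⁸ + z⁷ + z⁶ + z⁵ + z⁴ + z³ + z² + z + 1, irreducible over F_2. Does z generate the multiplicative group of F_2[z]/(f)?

|GF(2^10)^×| = 2^10 − 1 = 1023. Prime factorization: 1023 = 3·11·31.
f is primitive ⇔ z has order 1023 in GF(2)[z]/(f), i.e. z^(1023/q) ≠ 1 for each prime q | 1023.
z^(341) mod f = 1
z^(93) mod f = z⁵.
z^(33) mod f = 1
Since z^(341) = 1, the order of z divides 341 < 1023; not primitive.

No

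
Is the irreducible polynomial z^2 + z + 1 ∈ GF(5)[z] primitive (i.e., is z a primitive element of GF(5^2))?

Write f(z) = z^2 + z + 1.
|GF(5^2)^×| = 5^2 − 1 = 24. Prime factorization: 24 = 2^3·3.
f is primitive ⇔ z has order 24 in GF(5)[z]/(f), i.e. z^(24/q) ≠ 1 for each prime q | 24.
z^(12) mod f = 1
z^(8) mod f = 4z + 4.
Since z^(12) = 1, the order of z divides 12 < 24; not primitive.

No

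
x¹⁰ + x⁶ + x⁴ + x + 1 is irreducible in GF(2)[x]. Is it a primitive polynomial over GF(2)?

Write f(x) = x¹⁰ + x⁶ + x⁴ + x + 1.
|GF(2^10)^×| = 2^10 − 1 = 1023. Prime factorization: 1023 = 3·11·31.
f is primitive ⇔ x has order 1023 in GF(2)[x]/(f), i.e. x^(1023/q) ≠ 1 for each prime q | 1023.
x^(341) mod f = 1
x^(93) mod f = x⁹ + x⁷ + x⁵ + 1.
x^(33) mod f = x⁸ + x⁶ + x³ + x.
Since x^(341) = 1, the order of x divides 341 < 1023; not primitive.

No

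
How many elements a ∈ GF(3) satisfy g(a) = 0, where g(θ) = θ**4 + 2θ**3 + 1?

Evaluate at each of the 3 elements of GF(3):
g(0) = 1; g(1) = 1; g(2) = 0 → root.
Roots: {2}.

1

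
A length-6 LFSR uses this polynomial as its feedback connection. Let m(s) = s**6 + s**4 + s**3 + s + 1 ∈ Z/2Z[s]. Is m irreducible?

Yes

Check for roots in Z/2Z: m(0) = 1; m(1) = 1.
No roots, so no linear factors.
Monic irreducibles of degree 2 over GF(2): s**2 + s + 1.
None of them divide m (all give nonzero remainder).
Monic irreducibles of degree 3 over GF(2): s**3 + s + 1, s**3 + s**2 + 1.
None of them divide m (all give nonzero remainder).
No irreducible factor of degree ≤ 3 exists, so m is irreducible over GF(2).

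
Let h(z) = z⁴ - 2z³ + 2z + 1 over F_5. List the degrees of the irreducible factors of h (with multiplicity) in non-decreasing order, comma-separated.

1, 1, 2

Roots in F_5: h(0) = 1; h(1) = 2; h(2) = 0 → root; h(3) = 4; h(4) = 2.
Linear factors from roots: (z - 2).
Complete factorization: h(z) = (z - 2)^2·(z² + 2z - 1).
Factor degrees with multiplicity: 1 + 1 + 2 = 4.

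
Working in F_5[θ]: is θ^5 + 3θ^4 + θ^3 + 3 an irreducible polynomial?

Yes

Write m(θ) = θ^5 + 3θ^4 + θ^3 + 3.
Check for roots in F_5: m(0) = 3; m(1) = 3; m(2) = 1; m(3) = 1; m(4) = 4.
No roots, so no linear factors.
Degree-2 irreducible divisors: test the 10 monic irreducibles of degree 2 over GF(5).
None of them divide m (all give nonzero remainder).
No irreducible factor of degree ≤ 2 exists, so m is irreducible over GF(5).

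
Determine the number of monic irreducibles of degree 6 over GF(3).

By the necklace-counting formula, N_3(6) = (1/6) Σ_{d|6} μ(6/d)·3^d.
Divisors of 6: 1, 2, 3, 6; μ(6/d) for each: 1, -1, -1, 1.
Σ = 3^1 − 3^2 − 3^3 + 3^6 = 696.
N = 696/6 = 116.

116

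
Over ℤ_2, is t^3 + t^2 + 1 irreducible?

Yes

Write P(t) = t^3 + t^2 + 1.
Check for roots in ℤ_2: P(0) = 1; P(1) = 1.
No roots. A degree-3 polynomial over a field with no linear factor is irreducible.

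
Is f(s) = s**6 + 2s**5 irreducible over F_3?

No

Check for roots in F_3: f(0) = 0 → root; f(1) = 0 → root; f(2) = 2.
f(0) = 0, so (s) divides f(s); f is reducible.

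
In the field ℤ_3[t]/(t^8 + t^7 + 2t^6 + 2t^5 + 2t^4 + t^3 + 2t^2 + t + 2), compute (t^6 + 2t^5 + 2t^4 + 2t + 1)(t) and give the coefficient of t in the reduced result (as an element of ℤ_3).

1

Multiply in ℤ_3[t]: (t^6 + 2t^5 + 2t^4 + 2t + 1)·(t) = t^7 + 2t^6 + 2t^5 + 2t^2 + t.
Reduced: t^7 + 2t^6 + 2t^5 + 2t^2 + t.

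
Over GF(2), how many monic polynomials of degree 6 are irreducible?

9

x^(2^6) − x is the product of all monic irreducibles of degree dividing 6; Möbius inversion gives N = (1/6) Σ μ(6/d)·2^d.
Divisors of 6: 1, 2, 3, 6; μ(6/d) for each: 1, -1, -1, 1.
Σ = 2^1 − 2^2 − 2^3 + 2^6 = 54.
N = 54/6 = 9.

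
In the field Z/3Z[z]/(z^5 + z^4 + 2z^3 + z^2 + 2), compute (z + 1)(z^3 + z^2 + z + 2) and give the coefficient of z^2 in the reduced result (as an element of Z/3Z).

2

Multiply in Z/3Z[z]: (z + 1)·(z^3 + z^2 + z + 2) = z^4 + 2z^3 + 2z^2 + 2.
Reduced: z^4 + 2z^3 + 2z^2 + 2.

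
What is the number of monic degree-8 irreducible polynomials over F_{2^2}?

x^(4^8) − x is the product of all monic irreducibles of degree dividing 8; Möbius inversion gives N = (1/8) Σ μ(8/d)·4^d.
Divisors of 8: 1, 2, 4, 8; μ(8/d) for each: 0, 0, -1, 1.
Σ = − 4^4 + 4^8 = 65280.
N = 65280/8 = 8160.

8160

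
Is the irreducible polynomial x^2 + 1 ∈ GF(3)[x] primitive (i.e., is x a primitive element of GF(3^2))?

No

Write f(x) = x^2 + 1.
|GF(3^2)^×| = 3^2 − 1 = 8. Prime factorization: 8 = 2^3.
f is primitive ⇔ x has order 8 in GF(3)[x]/(f), i.e. x^(8/q) ≠ 1 for each prime q | 8.
x^(4) mod f = 1
Since x^(4) = 1, the order of x divides 4 < 8; not primitive.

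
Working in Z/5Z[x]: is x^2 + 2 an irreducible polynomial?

Yes

Write g(x) = x^2 + 2.
Check for roots in Z/5Z: g(0) = 2; g(1) = 3; g(2) = 1; g(3) = 1; g(4) = 3.
No roots. A degree-2 polynomial over a field with no linear factor is irreducible.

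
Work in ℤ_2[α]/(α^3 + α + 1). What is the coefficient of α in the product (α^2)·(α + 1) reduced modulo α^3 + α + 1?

1

Multiply in ℤ_2[α]: (α^2)·(α + 1) = α^3 + α^2.
Reduce using α^3 ≡ α + 1 (mod α^3 + α + 1).
Reduced: α^2 + α + 1.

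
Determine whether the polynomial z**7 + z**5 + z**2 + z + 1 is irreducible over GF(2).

Write h(z) = z**7 + z**5 + z**2 + z + 1.
Check for roots in GF(2): h(0) = 1; h(1) = 1.
No roots, so no linear factors.
Monic irreducibles of degree 2 over GF(2): z**2 + z + 1.
None of them divide h (all give nonzero remainder).
Monic irreducibles of degree 3 over GF(2): z**3 + z + 1, z**3 + z**2 + 1.
None of them divide h (all give nonzero remainder).
No irreducible factor of degree ≤ 3 exists, so h is irreducible over GF(2).

Yes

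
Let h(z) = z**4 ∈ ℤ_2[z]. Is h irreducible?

Check for roots in ℤ_2: h(0) = 0 → root; h(1) = 1.
h(0) = 0, so (z) divides h(z); h is reducible.

No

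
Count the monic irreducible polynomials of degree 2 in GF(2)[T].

1

x^(2^2) − x is the product of all monic irreducibles of degree dividing 2; Möbius inversion gives N = (1/2) Σ μ(2/d)·2^d.
Divisors of 2: 1, 2; μ(2/d) for each: -1, 1.
Σ = − 2^1 + 2^2 = 2.
N = 2/2 = 1.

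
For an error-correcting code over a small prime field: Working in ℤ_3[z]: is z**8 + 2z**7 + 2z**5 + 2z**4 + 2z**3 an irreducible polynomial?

Write h(z) = z**8 + 2z**7 + 2z**5 + 2z**4 + 2z**3.
Check for roots in ℤ_3: h(0) = 0 → root; h(1) = 0 → root; h(2) = 0 → root.
h(0) = 0, so (z) divides h(z); h is reducible.

No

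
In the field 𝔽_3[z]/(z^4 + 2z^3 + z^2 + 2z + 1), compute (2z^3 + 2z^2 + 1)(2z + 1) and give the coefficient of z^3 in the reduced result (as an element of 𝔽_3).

Multiply in 𝔽_3[z]: (2z^3 + 2z^2 + 1)·(2z + 1) = z^4 + 2z^2 + 2z + 1.
Reduce using z^4 ≡ z^3 + 2z^2 + z + 2 (mod z^4 + 2z^3 + z^2 + 2z + 1).
Reduced: z^3 + z^2.

1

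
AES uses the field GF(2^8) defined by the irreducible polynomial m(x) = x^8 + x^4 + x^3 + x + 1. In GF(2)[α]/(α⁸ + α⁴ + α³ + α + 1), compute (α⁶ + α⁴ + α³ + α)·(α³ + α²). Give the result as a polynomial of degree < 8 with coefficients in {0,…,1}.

Multiply in GF(2)[α]: (α⁶ + α⁴ + α³ + α)·(α³ + α²) = α⁹ + α⁸ + α⁷ + α⁵ + α⁴ + α³.
Reduce using α⁸ ≡ α⁴ + α³ + α + 1 (mod α⁸ + α⁴ + α³ + α + 1).
Reduced: α⁷ + α⁴ + α² + 1.

α^7 + α^4 + α^2 + 1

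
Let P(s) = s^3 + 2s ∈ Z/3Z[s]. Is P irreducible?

Check for roots in Z/3Z: P(0) = 0 → root; P(1) = 0 → root; P(2) = 0 → root.
P(0) = 0, so (s) divides P(s); P is reducible.

No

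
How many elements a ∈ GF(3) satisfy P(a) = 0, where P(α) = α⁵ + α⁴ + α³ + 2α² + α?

3

Evaluate at each of the 3 elements of GF(3):
P(0) = 0 → root; P(1) = 0 → root; P(2) = 0 → root.
Roots: {0, 1, 2}.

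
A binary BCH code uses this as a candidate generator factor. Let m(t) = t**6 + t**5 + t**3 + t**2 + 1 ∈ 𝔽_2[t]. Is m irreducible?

Yes

Check for roots in 𝔽_2: m(0) = 1; m(1) = 1.
No roots, so no linear factors.
Monic irreducibles of degree 2 over GF(2): t**2 + t + 1.
None of them divide m (all give nonzero remainder).
Monic irreducibles of degree 3 over GF(2): t**3 + t + 1, t**3 + t**2 + 1.
None of them divide m (all give nonzero remainder).
No irreducible factor of degree ≤ 3 exists, so m is irreducible over GF(2).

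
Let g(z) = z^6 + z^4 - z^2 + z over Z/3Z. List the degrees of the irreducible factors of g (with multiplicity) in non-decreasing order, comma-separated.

Roots in Z/3Z: g(0) = 0 → root; g(1) = 2; g(2) = 0 → root.
Linear factors from roots: (z), (z + 1).
Complete factorization: g(z) = (z)·(z + 1)·(z^2 + z - 1)^2.
Factor degrees with multiplicity: 1 + 1 + 2 + 2 = 6.

1, 1, 2, 2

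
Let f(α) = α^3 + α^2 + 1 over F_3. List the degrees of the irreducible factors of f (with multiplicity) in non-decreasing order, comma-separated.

1, 2

Roots in F_3: f(0) = 1; f(1) = 0 → root; f(2) = 1.
Linear factors from roots: (α + 2).
Complete factorization: f(α) = (α + 2)·(α^2 + 2α + 2).
Factor degrees with multiplicity: 1 + 2 = 3.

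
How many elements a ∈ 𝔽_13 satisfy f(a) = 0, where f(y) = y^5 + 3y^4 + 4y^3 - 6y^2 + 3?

Evaluate at each of the 13 elements of 𝔽_13:
f(0) = 3; f(1) = 5; f(2) = 0 → root; f(3) = 10; f(4) = 5; f(5) = 10; f(6) = 4; f(7) = 1; f(8) = 1; f(9) = 6; f(10) = 10; f(11) = 2; f(12) = 8.
Roots: {2}.

1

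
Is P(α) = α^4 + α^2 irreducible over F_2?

No

Check for roots in F_2: P(0) = 0 → root; P(1) = 0 → root.
P(0) = 0, so (α) divides P(α); P is reducible.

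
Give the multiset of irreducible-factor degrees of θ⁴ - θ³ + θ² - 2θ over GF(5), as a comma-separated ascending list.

Write g(θ) = θ⁴ - θ³ + θ² - 2θ.
Roots in GF(5): g(0) = 0 → root; g(1) = 4; g(2) = 3; g(3) = 2; g(4) = 0 → root.
Linear factors from roots: (θ), (θ + 1).
Complete factorization: g(θ) = (θ)·(θ + 1)·(θ² - 2θ - 2).
Factor degrees with multiplicity: 1 + 1 + 2 = 4.

1, 1, 2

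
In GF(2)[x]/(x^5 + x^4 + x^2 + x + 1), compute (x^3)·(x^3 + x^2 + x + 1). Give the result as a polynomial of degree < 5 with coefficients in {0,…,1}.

Multiply in GF(2)[x]: (x^3)·(x^3 + x^2 + x + 1) = x^6 + x^5 + x^4 + x^3.
Reduce using x^5 ≡ x^4 + x^2 + x + 1 (mod x^5 + x^4 + x^2 + x + 1).
Reduced: x^4 + x^2 + x.

x^4 + x^2 + x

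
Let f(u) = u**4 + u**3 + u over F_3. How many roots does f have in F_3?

2

Evaluate at each of the 3 elements of F_3:
f(0) = 0 → root; f(1) = 0 → root; f(2) = 2.
Roots: {0, 1}.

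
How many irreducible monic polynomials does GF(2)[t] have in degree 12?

335

The number of monic irreducibles of degree 12 over GF(2) is (1/12)·Σ_{d∣12} μ(12/d) 2^d.
Divisors of 12: 1, 2, 3, 4, 6, 12; μ(12/d) for each: 0, 1, 0, -1, -1, 1.
Σ = 2^2 − 2^4 − 2^6 + 2^12 = 4020.
N = 4020/12 = 335.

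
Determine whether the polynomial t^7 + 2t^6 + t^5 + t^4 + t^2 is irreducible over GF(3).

No

Write P(t) = t^7 + 2t^6 + t^5 + t^4 + t^2.
Check for roots in GF(3): P(0) = 0 → root; P(1) = 0 → root; P(2) = 2.
P(0) = 0, so (t) divides P(t); P is reducible.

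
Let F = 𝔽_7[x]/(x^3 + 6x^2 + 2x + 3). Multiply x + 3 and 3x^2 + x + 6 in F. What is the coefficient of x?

3

Multiply in 𝔽_7[x]: (x + 3)·(3x^2 + x + 6) = 3x^3 + 3x^2 + 2x + 4.
Reduce using x^3 ≡ x^2 + 5x + 4 (mod x^3 + 6x^2 + 2x + 3).
Reduced: 6x^2 + 3x + 2.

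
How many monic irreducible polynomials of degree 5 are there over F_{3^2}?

11808

The number of monic irreducibles of degree 5 over GF(9) is (1/5)·Σ_{d∣5} μ(5/d) 9^d.
Divisors of 5: 1, 5; μ(5/d) for each: -1, 1.
Σ = − 9^1 + 9^5 = 59040.
N = 59040/5 = 11808.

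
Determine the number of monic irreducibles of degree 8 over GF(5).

Gauss's count: N_{5}(8) = (1/8) Σ_{d|8} μ(8/d)·5^d.
Divisors of 8: 1, 2, 4, 8; μ(8/d) for each: 0, 0, -1, 1.
Σ = − 5^4 + 5^8 = 390000.
N = 390000/8 = 48750.

48750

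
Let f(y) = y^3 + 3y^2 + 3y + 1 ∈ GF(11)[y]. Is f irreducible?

No

Check each element of GF(11) for a root: f(0)=1, f(1)=8, f(2)=5, f(3)=9, f(4)=4, f(5)=7, f(6)=2, f(7)=6, f(8)=3, f(9)=10, f(10)=0.
f(10) = 0, so (y − 10) divides f(y); f is reducible.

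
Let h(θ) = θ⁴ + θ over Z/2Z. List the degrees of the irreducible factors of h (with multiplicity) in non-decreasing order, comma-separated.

1, 1, 2

Roots in Z/2Z: h(0) = 0 → root; h(1) = 0 → root.
Linear factors from roots: (θ), (θ + 1).
Complete factorization: h(θ) = (θ)·(θ + 1)·(θ² + θ + 1).
Factor degrees with multiplicity: 1 + 1 + 2 = 4.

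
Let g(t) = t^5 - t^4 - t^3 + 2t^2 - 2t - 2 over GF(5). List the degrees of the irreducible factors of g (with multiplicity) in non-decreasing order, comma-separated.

1, 1, 1, 2

Roots in GF(5): g(0) = 3; g(1) = 2; g(2) = 0 → root; g(3) = 0 → root; g(4) = 1.
Linear factors from roots: (t - 2), (t + 2).
Complete factorization: g(t) = (t - 2)·(t + 2)^2·(t^2 + 2t - 1).
Factor degrees with multiplicity: 1 + 1 + 1 + 2 = 5.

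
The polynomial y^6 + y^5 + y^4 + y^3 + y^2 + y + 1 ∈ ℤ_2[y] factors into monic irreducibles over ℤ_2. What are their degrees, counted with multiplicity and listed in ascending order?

3, 3

Write f(y) = y^6 + y^5 + y^4 + y^3 + y^2 + y + 1.
Roots in ℤ_2: f(0) = 1; f(1) = 1.
Complete factorization: f(y) = (y^3 + y + 1)·(y^3 + y^2 + 1).
Factor degrees with multiplicity: 3 + 3 = 6.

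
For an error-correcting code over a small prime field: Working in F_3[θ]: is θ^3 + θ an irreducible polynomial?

No

Write g(θ) = θ^3 + θ.
Check for roots in F_3: g(0) = 0 → root; g(1) = 2; g(2) = 1.
g(0) = 0, so (θ) divides g(θ); g is reducible.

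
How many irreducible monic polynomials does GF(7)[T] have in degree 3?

x^(7^3) − x is the product of all monic irreducibles of degree dividing 3; Möbius inversion gives N = (1/3) Σ μ(3/d)·7^d.
Divisors of 3: 1, 3; μ(3/d) for each: -1, 1.
Σ = − 7^1 + 7^3 = 336.
N = 336/3 = 112.

112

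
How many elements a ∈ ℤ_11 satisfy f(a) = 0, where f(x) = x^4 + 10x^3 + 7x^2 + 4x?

4

Evaluate at each of the 11 elements of ℤ_11:
f(0) = 0 → root; f(1) = 0 → root; f(2) = 0 → root; f(3) = 8; f(4) = 1; f(5) = 2; f(6) = 3; f(7) = 9; f(8) = 5; f(9) = 0 → root; f(10) = 5.
Roots: {0, 1, 2, 9}.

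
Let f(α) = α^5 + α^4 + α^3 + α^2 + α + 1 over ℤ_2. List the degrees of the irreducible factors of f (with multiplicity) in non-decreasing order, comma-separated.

1, 2, 2

Roots in ℤ_2: f(0) = 1; f(1) = 0 → root.
Linear factors from roots: (α + 1).
Complete factorization: f(α) = (α + 1)·(α^2 + α + 1)^2.
Factor degrees with multiplicity: 1 + 2 + 2 = 5.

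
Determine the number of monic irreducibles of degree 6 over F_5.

The number of monic irreducibles of degree 6 over GF(5) is (1/6)·Σ_{d∣6} μ(6/d) 5^d.
Divisors of 6: 1, 2, 3, 6; μ(6/d) for each: 1, -1, -1, 1.
Σ = 5^1 − 5^2 − 5^3 + 5^6 = 15480.
N = 15480/6 = 2580.

2580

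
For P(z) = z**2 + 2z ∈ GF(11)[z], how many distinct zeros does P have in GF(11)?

2

Evaluate at each of the 11 elements of GF(11):
P(0) = 0 → root; P(1) = 3; P(2) = 8; P(3) = 4; P(4) = 2; P(5) = 2; P(6) = 4; P(7) = 8; P(8) = 3; P(9) = 0 → root; P(10) = 10.
Roots: {0, 9}.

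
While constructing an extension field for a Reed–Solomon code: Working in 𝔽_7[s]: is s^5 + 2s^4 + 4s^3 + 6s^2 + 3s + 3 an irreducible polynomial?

Yes

Write P(s) = s^5 + 2s^4 + 4s^3 + 6s^2 + 3s + 3.
Check for roots in 𝔽_7: P(0) = 3; P(1) = 5; P(2) = 3; P(3) = 5; P(4) = 6; P(5) = 3; P(6) = 3.
No roots, so no linear factors.
Degree-2 irreducible divisors: test the 21 monic irreducibles of degree 2 over GF(7).
None of them divide P (all give nonzero remainder).
No irreducible factor of degree ≤ 2 exists, so P is irreducible over GF(7).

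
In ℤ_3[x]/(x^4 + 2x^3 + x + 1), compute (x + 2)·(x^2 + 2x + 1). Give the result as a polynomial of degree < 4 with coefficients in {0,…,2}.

x^3 + x^2 + 2x + 2

Multiply in ℤ_3[x]: (x + 2)·(x^2 + 2x + 1) = x^3 + x^2 + 2x + 2.
Reduced: x^3 + x^2 + 2x + 2.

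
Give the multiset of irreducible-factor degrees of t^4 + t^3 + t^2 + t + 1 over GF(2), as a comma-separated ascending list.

Write h(t) = t^4 + t^3 + t^2 + t + 1.
Roots in GF(2): h(0) = 1; h(1) = 1.
Complete factorization: h(t) = (t^4 + t^3 + t^2 + t + 1).
Factor degrees with multiplicity: 4 = 4.

4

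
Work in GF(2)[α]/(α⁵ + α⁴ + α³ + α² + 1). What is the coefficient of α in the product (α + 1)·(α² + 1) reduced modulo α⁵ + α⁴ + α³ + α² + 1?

Multiply in GF(2)[α]: (α + 1)·(α² + 1) = α³ + α² + α + 1.
Reduced: α³ + α² + α + 1.

1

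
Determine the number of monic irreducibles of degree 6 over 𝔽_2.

Gauss's count: N_{2}(6) = (1/6) Σ_{d|6} μ(6/d)·2^d.
Divisors of 6: 1, 2, 3, 6; μ(6/d) for each: 1, -1, -1, 1.
Σ = 2^1 − 2^2 − 2^3 + 2^6 = 54.
N = 54/6 = 9.

9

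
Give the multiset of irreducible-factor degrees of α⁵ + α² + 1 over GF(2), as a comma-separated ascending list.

Write h(α) = α⁵ + α² + 1.
Roots in GF(2): h(0) = 1; h(1) = 1.
Complete factorization: h(α) = (α⁵ + α² + 1).
Factor degrees with multiplicity: 5 = 5.

5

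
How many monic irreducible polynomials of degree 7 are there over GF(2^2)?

2340

By the necklace-counting formula, N_4(7) = (1/7) Σ_{d|7} μ(7/d)·4^d.
Divisors of 7: 1, 7; μ(7/d) for each: -1, 1.
Σ = − 4^1 + 4^7 = 16380.
N = 16380/7 = 2340.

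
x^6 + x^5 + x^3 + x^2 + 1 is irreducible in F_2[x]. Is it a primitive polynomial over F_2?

Write f(x) = x^6 + x^5 + x^3 + x^2 + 1.
|GF(2^6)^×| = 2^6 − 1 = 63. Prime factorization: 63 = 3^2·7.
f is primitive ⇔ x has order 63 in GF(2)[x]/(f), i.e. x^(63/q) ≠ 1 for each prime q | 63.
x^(21) mod f = x^4 + x^2 + x + 1.
x^(9) mod f = x^2 + x.
None equal 1, so x has full order 63; f is primitive.

Yes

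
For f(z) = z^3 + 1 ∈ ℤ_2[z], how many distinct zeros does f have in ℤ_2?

Evaluate at each of the 2 elements of ℤ_2:
f(0) = 1; f(1) = 0 → root.
Roots: {1}.

1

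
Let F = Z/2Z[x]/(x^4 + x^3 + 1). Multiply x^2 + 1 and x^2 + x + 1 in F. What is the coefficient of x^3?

Multiply in Z/2Z[x]: (x^2 + 1)·(x^2 + x + 1) = x^4 + x^3 + x + 1.
Reduce using x^4 ≡ x^3 + 1 (mod x^4 + x^3 + 1).
Reduced: x.

0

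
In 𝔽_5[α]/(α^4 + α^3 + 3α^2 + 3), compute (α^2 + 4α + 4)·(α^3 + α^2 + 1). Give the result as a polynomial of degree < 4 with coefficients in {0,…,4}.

Multiply in 𝔽_5[α]: (α^2 + 4α + 4)·(α^3 + α^2 + 1) = α^5 + 3α^3 + 4α + 4.
Reduce using α^4 ≡ 4α^3 + 2α^2 + 2 (mod α^4 + α^3 + 3α^2 + 3).
Reduced: α^3 + 3α^2 + α + 2.

α^3 + 3α^2 + α + 2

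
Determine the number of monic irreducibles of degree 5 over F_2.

x^(2^5) − x is the product of all monic irreducibles of degree dividing 5; Möbius inversion gives N = (1/5) Σ μ(5/d)·2^d.
Divisors of 5: 1, 5; μ(5/d) for each: -1, 1.
Σ = − 2^1 + 2^5 = 30.
N = 30/5 = 6.

6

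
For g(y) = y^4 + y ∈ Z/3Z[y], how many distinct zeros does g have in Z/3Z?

Evaluate at each of the 3 elements of Z/3Z:
g(0) = 0 → root; g(1) = 2; g(2) = 0 → root.
Roots: {0, 2}.

2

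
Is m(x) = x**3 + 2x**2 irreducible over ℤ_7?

Check for roots in ℤ_7: m(0) = 0 → root; m(1) = 3; m(2) = 2; m(3) = 3; m(4) = 5; m(5) = 0 → root; m(6) = 1.
m(0) = 0, so (x) divides m(x); m is reducible.

No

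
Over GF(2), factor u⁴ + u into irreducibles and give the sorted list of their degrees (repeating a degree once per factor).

1, 1, 2

Write h(u) = u⁴ + u.
Roots in GF(2): h(0) = 0 → root; h(1) = 0 → root.
Linear factors from roots: (u), (u + 1).
Complete factorization: h(u) = (u)·(u + 1)·(u² + u + 1).
Factor degrees with multiplicity: 1 + 1 + 2 = 4.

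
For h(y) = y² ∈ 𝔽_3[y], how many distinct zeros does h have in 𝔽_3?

1

Evaluate at each of the 3 elements of 𝔽_3:
h(0) = 0 → root; h(1) = 1; h(2) = 1.
Roots: {0}.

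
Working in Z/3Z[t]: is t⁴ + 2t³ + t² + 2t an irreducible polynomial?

Write h(t) = t⁴ + 2t³ + t² + 2t.
Check for roots in Z/3Z: h(0) = 0 → root; h(1) = 0 → root; h(2) = 1.
h(0) = 0, so (t) divides h(t); h is reducible.

No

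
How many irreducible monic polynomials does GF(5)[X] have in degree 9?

Gauss's count: N_{5}(9) = (1/9) Σ_{d|9} μ(9/d)·5^d.
Divisors of 9: 1, 3, 9; μ(9/d) for each: 0, -1, 1.
Σ = − 5^3 + 5^9 = 1953000.
N = 1953000/9 = 217000.

217000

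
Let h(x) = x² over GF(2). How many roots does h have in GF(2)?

1

Evaluate at each of the 2 elements of GF(2):
h(0) = 0 → root; h(1) = 1.
Roots: {0}.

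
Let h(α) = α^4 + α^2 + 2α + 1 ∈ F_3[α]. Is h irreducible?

Yes

Check for roots in F_3: h(0) = 1; h(1) = 2; h(2) = 1.
No roots, so no linear factors.
Monic irreducibles of degree 2 over GF(3): α^2 + 1, α^2 + α + 2, α^2 + 2α + 2.
None of them divide h (all give nonzero remainder).
No irreducible factor of degree ≤ 2 exists, so h is irreducible over GF(3).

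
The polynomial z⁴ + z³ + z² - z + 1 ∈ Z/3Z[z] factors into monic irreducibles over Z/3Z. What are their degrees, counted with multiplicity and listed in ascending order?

Write f(z) = z⁴ + z³ + z² - z + 1.
Roots in Z/3Z: f(0) = 1; f(1) = 0 → root; f(2) = 0 → root.
Linear factors from roots: (z - 1), (z + 1).
Complete factorization: f(z) = (z + 1)·(z - 1)·(z² + z - 1).
Factor degrees with multiplicity: 1 + 1 + 2 = 4.

1, 1, 2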